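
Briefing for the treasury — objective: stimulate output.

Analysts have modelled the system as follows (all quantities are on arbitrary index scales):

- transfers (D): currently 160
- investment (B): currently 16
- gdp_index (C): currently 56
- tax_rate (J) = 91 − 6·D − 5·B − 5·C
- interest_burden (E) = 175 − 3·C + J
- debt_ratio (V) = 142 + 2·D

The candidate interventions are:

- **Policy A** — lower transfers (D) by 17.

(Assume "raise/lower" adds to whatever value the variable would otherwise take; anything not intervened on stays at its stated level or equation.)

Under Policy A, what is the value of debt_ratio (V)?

428

Policy A (D − 17):
  D = 160 − 17 = 143
  V = 142 + 2·143 = 428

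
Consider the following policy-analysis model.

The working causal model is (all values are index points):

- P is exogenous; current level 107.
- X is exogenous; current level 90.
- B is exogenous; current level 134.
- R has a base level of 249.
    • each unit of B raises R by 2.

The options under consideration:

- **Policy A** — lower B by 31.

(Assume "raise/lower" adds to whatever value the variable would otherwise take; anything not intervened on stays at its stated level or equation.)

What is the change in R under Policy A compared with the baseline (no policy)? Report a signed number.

Baseline:
  B = 134
  R = 249 + 2·134 = 517
Policy A (B − 31):
  B = 134 − 31 = 103
  R = 249 + 2·103 = 455
Change in R: 455 − 517 = -62

-62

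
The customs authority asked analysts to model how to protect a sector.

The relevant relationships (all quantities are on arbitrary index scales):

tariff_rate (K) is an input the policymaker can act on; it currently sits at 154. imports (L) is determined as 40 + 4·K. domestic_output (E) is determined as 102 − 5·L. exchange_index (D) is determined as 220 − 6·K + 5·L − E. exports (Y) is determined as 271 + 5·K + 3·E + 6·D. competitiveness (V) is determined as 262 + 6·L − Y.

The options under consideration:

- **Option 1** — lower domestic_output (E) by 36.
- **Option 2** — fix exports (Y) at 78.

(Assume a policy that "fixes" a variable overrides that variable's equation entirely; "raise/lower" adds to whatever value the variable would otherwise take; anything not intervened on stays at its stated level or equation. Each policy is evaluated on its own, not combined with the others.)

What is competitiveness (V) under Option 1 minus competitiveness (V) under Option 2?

-26061

Option 1 (E − 36):
  K = 154
  L = 40 + 4·154 = 656
  E = 102 − 5·656 (−36 from intervention) = -3214
  D = 220 − 6·154 + 5·656 − (-3214) = 5790
  Y = 271 + 5·154 + 3·(-3214) + 6·5790 = 26139
  V = 262 + 6·656 − 26139 = -21941
Option 2 (Y := 78):
  K = 154
  L = 40 + 4·154 = 656
  E = 102 − 5·656 = -3178
  D = 220 − 6·154 + 5·656 − (-3178) = 5754
  Y = 78
  V = 262 + 6·656 − 78 = 4120
V: -21941 − 4120 = -26061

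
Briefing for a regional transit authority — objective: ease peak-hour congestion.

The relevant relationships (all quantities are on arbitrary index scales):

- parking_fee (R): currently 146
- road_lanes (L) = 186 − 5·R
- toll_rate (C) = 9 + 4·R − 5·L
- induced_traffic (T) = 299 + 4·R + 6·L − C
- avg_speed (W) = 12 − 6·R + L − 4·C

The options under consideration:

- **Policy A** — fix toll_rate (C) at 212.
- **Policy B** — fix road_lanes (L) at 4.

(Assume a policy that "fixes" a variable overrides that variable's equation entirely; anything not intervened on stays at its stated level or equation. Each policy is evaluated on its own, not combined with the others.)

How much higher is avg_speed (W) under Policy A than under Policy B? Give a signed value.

Policy A (C := 212):
  R = 146
  L = 186 − 5·146 = -544
  C = 212
  W = 12 − 6·146 + (-544) − 4·212 = -2256
Policy B (L := 4):
  R = 146
  L = 4
  C = 9 + 4·146 − 5·4 = 573
  W = 12 − 6·146 + 4 − 4·573 = -3152
W: -2256 − (-3152) = 896

896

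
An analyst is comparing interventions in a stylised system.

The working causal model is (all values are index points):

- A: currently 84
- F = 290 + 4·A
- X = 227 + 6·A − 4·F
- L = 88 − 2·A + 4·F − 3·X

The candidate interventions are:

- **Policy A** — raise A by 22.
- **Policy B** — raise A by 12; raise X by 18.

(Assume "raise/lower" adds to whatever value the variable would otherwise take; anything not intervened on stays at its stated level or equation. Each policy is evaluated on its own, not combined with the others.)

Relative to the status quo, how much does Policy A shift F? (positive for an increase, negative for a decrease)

Baseline:
  A = 84
  F = 290 + 4·84 = 626
Policy A (A + 22):
  A = 84 + 22 = 106
  F = 290 + 4·106 = 714
Change in F: 714 − 626 = 88

88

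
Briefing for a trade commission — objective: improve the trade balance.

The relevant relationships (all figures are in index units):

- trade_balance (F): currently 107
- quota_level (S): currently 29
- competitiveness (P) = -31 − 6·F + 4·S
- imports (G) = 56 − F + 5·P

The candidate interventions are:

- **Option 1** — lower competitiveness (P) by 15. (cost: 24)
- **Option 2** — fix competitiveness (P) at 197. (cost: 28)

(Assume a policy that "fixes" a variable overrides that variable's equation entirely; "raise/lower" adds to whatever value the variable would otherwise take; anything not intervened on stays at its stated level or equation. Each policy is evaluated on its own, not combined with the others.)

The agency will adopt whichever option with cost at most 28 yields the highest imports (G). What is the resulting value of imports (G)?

Option 1 (P − 15):
  F = 107
  S = 29
  P = -31 − 6·107 + 4·29 (−15 from intervention) = -572
  G = 56 − 107 + 5·(-572) = -2911
Option 2 (P := 197):
  F = 107
  S = 29
  P = 197
  G = 56 − 107 + 5·197 = 934
Comparing — Option 1: G=-2911, Option 2: G=934. Highest is 934 (Option 2).

934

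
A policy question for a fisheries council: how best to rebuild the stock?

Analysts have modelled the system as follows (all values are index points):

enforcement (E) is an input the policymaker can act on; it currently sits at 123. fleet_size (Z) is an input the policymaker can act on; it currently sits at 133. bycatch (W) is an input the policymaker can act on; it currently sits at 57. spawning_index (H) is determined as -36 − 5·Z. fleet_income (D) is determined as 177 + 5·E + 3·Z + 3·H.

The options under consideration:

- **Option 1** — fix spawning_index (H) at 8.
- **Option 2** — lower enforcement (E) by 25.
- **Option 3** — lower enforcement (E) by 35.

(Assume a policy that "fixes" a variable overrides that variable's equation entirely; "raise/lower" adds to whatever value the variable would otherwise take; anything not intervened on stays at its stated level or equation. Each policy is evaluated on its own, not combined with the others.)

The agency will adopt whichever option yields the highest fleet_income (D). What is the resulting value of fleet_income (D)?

1215

Option 1 (H := 8):
  E = 123
  Z = 133
  H = 8
  D = 177 + 5·123 + 3·133 + 3·8 = 1215
Option 2 (E − 25):
  E = 123 − 25 = 98
  Z = 133
  H = -36 − 5·133 = -701
  D = 177 + 5·98 + 3·133 + 3·(-701) = -1037
Option 3 (E − 35):
  E = 123 − 35 = 88
  Z = 133
  H = -36 − 5·133 = -701
  D = 177 + 5·88 + 3·133 + 3·(-701) = -1087
Comparing — Option 1: D=1215, Option 2: D=-1037, Option 3: D=-1087. Highest is 1215 (Option 1).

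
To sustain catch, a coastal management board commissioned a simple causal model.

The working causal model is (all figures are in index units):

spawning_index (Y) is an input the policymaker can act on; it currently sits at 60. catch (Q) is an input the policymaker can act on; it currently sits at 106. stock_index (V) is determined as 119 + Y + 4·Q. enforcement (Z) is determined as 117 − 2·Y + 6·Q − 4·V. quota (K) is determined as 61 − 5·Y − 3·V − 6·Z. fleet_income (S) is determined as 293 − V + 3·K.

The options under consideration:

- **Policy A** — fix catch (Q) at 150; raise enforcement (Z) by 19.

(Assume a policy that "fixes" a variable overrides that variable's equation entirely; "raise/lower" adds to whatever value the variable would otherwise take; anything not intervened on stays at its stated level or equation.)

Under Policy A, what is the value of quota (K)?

Policy A (Q := 150, Z + 19):
  Y = 60
  Q = 150
  V = 119 + 60 + 4·150 = 779
  Z = 117 − 2·60 + 6·150 − 4·779 (+19 from intervention) = -2200
  K = 61 − 5·60 − 3·779 − 6·(-2200) = 10624

10624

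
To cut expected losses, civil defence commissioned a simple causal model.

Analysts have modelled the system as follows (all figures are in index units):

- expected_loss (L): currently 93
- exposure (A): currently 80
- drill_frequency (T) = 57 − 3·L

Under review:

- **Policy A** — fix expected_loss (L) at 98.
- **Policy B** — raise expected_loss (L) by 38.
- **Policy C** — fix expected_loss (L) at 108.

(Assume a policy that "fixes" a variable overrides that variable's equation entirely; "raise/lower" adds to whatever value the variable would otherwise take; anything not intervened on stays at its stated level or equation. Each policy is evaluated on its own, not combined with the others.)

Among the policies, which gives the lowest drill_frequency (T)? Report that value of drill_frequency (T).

-336

Policy A (L := 98):
  L = 98
  T = 57 − 3·98 = -237
Policy B (L + 38):
  L = 93 + 38 = 131
  T = 57 − 3·131 = -336
Policy C (L := 108):
  L = 108
  T = 57 − 3·108 = -267
Comparing — Policy A: T=-237, Policy B: T=-336, Policy C: T=-267. Lowest is -336 (Policy B).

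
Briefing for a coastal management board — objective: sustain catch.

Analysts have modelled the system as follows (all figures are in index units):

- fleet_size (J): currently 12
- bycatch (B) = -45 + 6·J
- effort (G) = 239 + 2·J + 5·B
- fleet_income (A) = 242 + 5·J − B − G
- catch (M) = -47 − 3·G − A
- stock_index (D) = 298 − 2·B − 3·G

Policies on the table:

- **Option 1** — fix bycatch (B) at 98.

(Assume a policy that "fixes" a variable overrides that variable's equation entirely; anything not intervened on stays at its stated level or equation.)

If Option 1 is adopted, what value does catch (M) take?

-1757

Option 1 (B := 98):
  J = 12
  B = 98
  G = 239 + 2·12 + 5·98 = 753
  A = 242 + 5·12 − 98 − 753 = -549
  M = -47 − 3·753 − (-549) = -1757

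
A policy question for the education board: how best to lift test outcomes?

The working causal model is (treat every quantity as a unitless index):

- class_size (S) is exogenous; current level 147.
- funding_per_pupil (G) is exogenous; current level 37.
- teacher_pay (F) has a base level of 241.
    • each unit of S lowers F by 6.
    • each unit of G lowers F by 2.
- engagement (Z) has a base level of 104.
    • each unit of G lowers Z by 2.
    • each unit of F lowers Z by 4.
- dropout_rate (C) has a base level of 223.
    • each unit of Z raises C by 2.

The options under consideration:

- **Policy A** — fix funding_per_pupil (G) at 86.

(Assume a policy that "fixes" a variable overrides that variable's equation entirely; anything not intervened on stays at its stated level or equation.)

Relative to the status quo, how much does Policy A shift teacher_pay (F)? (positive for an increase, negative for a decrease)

-98

Baseline:
  S = 147
  G = 37
  F = 241 − 6·147 − 2·37 = -715
Policy A (G := 86):
  S = 147
  G = 86
  F = 241 − 6·147 − 2·86 = -813
Change in F: -813 − (-715) = -98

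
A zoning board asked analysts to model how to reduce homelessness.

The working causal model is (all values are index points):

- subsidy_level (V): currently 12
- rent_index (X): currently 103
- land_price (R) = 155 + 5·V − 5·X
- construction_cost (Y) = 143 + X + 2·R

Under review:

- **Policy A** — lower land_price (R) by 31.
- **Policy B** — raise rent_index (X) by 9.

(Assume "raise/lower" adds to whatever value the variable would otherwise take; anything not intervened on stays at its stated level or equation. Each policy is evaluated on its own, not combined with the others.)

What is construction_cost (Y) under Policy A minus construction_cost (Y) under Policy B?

19

Policy A (R − 31):
  V = 12
  X = 103
  R = 155 + 5·12 − 5·103 (−31 from intervention) = -331
  Y = 143 + 103 + 2·(-331) = -416
Policy B (X + 9):
  V = 12
  X = 103 + 9 = 112
  R = 155 + 5·12 − 5·112 = -345
  Y = 143 + 112 + 2·(-345) = -435
Y: -416 − (-435) = 19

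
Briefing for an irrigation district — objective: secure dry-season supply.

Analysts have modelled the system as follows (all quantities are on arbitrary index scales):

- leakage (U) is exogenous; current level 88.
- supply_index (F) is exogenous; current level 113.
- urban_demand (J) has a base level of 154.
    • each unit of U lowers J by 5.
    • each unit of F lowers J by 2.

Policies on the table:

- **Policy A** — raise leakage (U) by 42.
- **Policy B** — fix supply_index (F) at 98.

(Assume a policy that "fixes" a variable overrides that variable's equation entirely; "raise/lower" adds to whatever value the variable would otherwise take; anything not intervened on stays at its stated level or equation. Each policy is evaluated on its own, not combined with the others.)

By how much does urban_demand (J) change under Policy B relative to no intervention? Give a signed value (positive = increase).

30

Baseline:
  U = 88
  F = 113
  J = 154 − 5·88 − 2·113 = -512
Policy B (F := 98):
  U = 88
  F = 98
  J = 154 − 5·88 − 2·98 = -482
Change in J: -482 − (-512) = 30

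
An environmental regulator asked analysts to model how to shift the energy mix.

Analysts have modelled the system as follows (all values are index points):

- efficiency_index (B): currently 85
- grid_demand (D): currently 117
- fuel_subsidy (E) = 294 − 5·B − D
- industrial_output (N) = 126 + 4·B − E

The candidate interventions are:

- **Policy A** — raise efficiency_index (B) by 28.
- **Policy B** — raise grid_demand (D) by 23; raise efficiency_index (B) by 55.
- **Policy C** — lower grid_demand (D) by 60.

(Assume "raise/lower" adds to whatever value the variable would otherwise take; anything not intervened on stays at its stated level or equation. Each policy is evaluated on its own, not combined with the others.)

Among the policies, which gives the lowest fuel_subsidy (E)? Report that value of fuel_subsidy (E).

-546

Policy A (B + 28):
  B = 85 + 28 = 113
  D = 117
  E = 294 − 5·113 − 117 = -388
Policy B (D + 23, B + 55):
  B = 85 + 55 = 140
  D = 117 + 23 = 140
  E = 294 − 5·140 − 140 = -546
Policy C (D − 60):
  B = 85
  D = 117 − 60 = 57
  E = 294 − 5·85 − 57 = -188
Comparing — Policy A: E=-388, Policy B: E=-546, Policy C: E=-188. Lowest is -546 (Policy B).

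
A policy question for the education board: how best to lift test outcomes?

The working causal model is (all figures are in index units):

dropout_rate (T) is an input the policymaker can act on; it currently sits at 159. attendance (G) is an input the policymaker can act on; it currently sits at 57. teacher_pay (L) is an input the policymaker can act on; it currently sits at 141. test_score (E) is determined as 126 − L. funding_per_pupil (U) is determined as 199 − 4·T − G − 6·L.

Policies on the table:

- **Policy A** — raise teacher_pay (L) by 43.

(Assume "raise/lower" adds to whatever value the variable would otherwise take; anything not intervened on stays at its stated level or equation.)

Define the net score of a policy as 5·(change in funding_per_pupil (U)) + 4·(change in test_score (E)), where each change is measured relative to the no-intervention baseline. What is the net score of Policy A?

-1462

Baseline:
  T = 159
  G = 57
  L = 141
  E = 126 − 141 = -15
  U = 199 − 4·159 − 57 − 6·141 = -1340
Policy A (L + 43):
  T = 159
  G = 57
  L = 141 + 43 = 184
  E = 126 − 184 = -58
  U = 199 − 4·159 − 57 − 6·184 = -1598
ΔU = -1598 − (-1340) = -258; ΔE = -58 − (-15) = -43
Score = 5·(-258) + 4·(-43) = -1462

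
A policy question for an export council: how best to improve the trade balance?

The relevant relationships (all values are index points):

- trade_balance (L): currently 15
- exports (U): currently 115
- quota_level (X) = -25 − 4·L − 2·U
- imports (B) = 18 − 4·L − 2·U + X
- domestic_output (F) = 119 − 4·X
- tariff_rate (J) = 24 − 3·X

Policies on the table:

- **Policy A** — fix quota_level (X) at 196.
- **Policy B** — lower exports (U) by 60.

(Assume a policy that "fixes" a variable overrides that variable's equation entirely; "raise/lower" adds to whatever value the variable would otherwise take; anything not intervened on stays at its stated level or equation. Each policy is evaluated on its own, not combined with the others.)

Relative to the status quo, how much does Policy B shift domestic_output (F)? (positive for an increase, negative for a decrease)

-480

Baseline:
  L = 15
  U = 115
  X = -25 − 4·15 − 2·115 = -315
  F = 119 − 4·(-315) = 1379
Policy B (U − 60):
  L = 15
  U = 115 − 60 = 55
  X = -25 − 4·15 − 2·55 = -195
  F = 119 − 4·(-195) = 899
Change in F: 899 − 1379 = -480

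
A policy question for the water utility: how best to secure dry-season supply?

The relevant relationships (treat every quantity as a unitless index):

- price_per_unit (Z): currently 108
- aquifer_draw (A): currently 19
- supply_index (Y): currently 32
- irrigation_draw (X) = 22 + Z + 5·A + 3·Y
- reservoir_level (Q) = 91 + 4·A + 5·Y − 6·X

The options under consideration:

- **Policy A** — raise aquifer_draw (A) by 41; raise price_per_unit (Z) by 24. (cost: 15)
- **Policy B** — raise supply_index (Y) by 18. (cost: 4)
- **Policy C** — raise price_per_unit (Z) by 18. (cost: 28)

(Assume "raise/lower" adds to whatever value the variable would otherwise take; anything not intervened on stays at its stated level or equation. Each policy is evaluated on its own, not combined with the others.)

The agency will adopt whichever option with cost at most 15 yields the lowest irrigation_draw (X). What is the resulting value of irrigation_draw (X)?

Policy A (A + 41, Z + 24):
  Z = 108 + 24 = 132
  A = 19 + 41 = 60
  Y = 32
  X = 22 + 132 + 5·60 + 3·32 = 550
Policy B (Y + 18):
  Z = 108
  A = 19
  Y = 32 + 18 = 50
  X = 22 + 108 + 5·19 + 3·50 = 375
Comparing — Policy A: X=550, Policy B: X=375. Lowest is 375 (Policy B).

375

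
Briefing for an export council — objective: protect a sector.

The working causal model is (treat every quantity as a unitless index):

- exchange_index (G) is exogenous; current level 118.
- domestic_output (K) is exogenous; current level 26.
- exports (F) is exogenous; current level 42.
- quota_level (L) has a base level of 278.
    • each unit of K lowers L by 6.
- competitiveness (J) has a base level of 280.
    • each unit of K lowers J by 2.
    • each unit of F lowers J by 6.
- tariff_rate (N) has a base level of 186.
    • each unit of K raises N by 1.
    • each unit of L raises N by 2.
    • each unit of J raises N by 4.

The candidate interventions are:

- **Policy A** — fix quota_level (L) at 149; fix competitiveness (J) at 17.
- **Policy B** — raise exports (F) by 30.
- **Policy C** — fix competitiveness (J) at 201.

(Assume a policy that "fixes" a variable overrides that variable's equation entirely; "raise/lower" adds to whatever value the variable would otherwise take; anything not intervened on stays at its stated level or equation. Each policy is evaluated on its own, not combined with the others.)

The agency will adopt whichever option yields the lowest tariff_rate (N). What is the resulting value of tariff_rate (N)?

Policy A (L := 149, J := 17):
  K = 26
  F = 42
  L = 149
  J = 17
  N = 186 + 26 + 2·149 + 4·17 = 578
Policy B (F + 30):
  K = 26
  F = 42 + 30 = 72
  L = 278 − 6·26 = 122
  J = 280 − 2·26 − 6·72 = -204
  N = 186 + 26 + 2·122 + 4·(-204) = -360
Policy C (J := 201):
  K = 26
  F = 42
  L = 278 − 6·26 = 122
  J = 201
  N = 186 + 26 + 2·122 + 4·201 = 1260
Comparing — Policy A: N=578, Policy B: N=-360, Policy C: N=1260. Lowest is -360 (Policy B).

-360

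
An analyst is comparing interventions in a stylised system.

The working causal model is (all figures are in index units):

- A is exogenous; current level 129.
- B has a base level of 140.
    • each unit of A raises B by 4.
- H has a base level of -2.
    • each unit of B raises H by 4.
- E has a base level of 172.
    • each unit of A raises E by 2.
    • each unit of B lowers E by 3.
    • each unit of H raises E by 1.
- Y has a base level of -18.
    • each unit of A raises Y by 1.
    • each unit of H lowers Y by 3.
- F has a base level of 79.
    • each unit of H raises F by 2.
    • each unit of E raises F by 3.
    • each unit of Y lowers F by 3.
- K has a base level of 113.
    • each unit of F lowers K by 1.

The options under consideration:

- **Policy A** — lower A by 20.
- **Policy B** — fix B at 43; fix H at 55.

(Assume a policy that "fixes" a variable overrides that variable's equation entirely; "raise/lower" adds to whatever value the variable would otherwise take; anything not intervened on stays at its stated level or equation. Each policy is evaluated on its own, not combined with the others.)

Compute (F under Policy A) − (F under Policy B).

26601

Policy A (A − 20):
  A = 129 − 20 = 109
  B = 140 + 4·109 = 576
  H = -2 + 4·576 = 2302
  E = 172 + 2·109 − 3·576 + 2302 = 964
  Y = -18 + 109 − 3·2302 = -6815
  F = 79 + 2·2302 + 3·964 − 3·(-6815) = 28020
Policy B (B := 43, H := 55):
  A = 129
  B = 43
  H = 55
  E = 172 + 2·129 − 3·43 + 55 = 356
  Y = -18 + 129 − 3·55 = -54
  F = 79 + 2·55 + 3·356 − 3·(-54) = 1419
F: 28020 − 1419 = 26601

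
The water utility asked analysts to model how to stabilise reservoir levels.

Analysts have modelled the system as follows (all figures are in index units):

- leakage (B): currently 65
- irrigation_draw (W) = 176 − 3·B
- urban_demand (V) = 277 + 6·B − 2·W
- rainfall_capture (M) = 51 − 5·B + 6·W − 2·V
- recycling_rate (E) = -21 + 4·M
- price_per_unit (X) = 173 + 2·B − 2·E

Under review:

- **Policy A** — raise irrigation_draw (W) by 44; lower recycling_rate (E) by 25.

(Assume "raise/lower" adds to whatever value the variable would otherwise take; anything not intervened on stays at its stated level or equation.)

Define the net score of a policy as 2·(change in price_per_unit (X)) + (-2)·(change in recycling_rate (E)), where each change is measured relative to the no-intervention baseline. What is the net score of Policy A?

Baseline:
  B = 65
  W = 176 − 3·65 = -19
  V = 277 + 6·65 − 2·(-19) = 705
  M = 51 − 5·65 + 6·(-19) − 2·705 = -1798
  E = -21 + 4·(-1798) = -7213
  X = 173 + 2·65 − 2·(-7213) = 14729
Policy A (W + 44, E − 25):
  B = 65
  W = 176 − 3·65 (+44 from intervention) = 25
  V = 277 + 6·65 − 2·25 = 617
  M = 51 − 5·65 + 6·25 − 2·617 = -1358
  E = -21 + 4·(-1358) (−25 from intervention) = -5478
  X = 173 + 2·65 − 2·(-5478) = 11259
ΔX = 11259 − 14729 = -3470; ΔE = -5478 − (-7213) = 1735
Score = 2·(-3470) + (-2)·1735 = -10410

-10410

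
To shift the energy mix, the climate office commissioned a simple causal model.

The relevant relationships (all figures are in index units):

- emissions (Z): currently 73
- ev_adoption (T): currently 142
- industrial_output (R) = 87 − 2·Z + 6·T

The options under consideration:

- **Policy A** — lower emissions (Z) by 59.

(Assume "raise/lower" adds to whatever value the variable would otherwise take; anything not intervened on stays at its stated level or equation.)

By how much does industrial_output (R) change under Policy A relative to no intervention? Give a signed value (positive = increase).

118

Baseline:
  Z = 73
  T = 142
  R = 87 − 2·73 + 6·142 = 793
Policy A (Z − 59):
  Z = 73 − 59 = 14
  T = 142
  R = 87 − 2·14 + 6·142 = 911
Change in R: 911 − 793 = 118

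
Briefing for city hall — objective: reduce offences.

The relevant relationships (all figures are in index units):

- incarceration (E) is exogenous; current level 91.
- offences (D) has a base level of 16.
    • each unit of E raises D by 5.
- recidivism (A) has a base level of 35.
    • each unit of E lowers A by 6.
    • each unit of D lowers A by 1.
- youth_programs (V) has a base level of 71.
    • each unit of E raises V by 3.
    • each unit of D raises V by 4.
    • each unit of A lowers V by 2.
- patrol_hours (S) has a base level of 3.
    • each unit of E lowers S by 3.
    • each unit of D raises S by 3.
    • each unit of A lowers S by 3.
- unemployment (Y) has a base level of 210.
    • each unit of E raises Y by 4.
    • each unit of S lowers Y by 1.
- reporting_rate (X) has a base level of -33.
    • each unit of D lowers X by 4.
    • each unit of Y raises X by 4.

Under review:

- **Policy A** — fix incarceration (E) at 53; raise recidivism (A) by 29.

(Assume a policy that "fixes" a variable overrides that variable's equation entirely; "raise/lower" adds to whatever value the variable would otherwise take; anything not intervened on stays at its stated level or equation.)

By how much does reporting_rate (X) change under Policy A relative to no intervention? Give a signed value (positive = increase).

7340

Baseline:
  E = 91
  D = 16 + 5·91 = 471
  A = 35 − 6·91 − 471 = -982
  S = 3 − 3·91 + 3·471 − 3·(-982) = 4089
  Y = 210 + 4·91 − 4089 = -3515
  X = -33 − 4·471 + 4·(-3515) = -15977
Policy A (E := 53, A + 29):
  E = 53
  D = 16 + 5·53 = 281
  A = 35 − 6·53 − 281 (+29 from intervention) = -535
  S = 3 − 3·53 + 3·281 − 3·(-535) = 2292
  Y = 210 + 4·53 − 2292 = -1870
  X = -33 − 4·281 + 4·(-1870) = -8637
Change in X: -8637 − (-15977) = 7340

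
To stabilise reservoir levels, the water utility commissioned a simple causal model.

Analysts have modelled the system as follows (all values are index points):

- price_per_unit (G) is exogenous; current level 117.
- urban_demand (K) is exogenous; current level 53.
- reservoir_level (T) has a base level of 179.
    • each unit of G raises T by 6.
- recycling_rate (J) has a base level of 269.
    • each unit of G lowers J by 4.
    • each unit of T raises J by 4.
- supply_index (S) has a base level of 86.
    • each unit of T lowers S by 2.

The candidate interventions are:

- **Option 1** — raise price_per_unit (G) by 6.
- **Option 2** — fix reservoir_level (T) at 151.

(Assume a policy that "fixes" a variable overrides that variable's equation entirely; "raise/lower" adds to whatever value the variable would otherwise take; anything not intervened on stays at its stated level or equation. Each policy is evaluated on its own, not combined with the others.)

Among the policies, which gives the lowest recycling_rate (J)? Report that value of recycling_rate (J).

Option 1 (G + 6):
  G = 117 + 6 = 123
  T = 179 + 6·123 = 917
  J = 269 − 4·123 + 4·917 = 3445
Option 2 (T := 151):
  G = 117
  T = 151
  J = 269 − 4·117 + 4·151 = 405
Comparing — Option 1: J=3445, Option 2: J=405. Lowest is 405 (Option 2).

405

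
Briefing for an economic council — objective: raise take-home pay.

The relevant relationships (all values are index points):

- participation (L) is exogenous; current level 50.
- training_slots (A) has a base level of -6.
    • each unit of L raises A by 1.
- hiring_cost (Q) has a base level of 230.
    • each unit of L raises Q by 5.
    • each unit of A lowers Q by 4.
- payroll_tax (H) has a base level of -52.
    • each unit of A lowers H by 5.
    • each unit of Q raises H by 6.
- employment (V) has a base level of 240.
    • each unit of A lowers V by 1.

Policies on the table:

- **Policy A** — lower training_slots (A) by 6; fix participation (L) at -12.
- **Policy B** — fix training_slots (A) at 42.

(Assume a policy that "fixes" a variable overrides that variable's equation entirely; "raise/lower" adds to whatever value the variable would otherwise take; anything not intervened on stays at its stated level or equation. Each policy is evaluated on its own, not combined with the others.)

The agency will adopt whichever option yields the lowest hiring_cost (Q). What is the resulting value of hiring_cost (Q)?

Policy A (A − 6, L := -12):
  L = -12
  A = -6 + (-12) (−6 from intervention) = -24
  Q = 230 + 5·(-12) − 4·(-24) = 266
Policy B (A := 42):
  L = 50
  A = 42
  Q = 230 + 5·50 − 4·42 = 312
Comparing — Policy A: Q=266, Policy B: Q=312. Lowest is 266 (Policy A).

266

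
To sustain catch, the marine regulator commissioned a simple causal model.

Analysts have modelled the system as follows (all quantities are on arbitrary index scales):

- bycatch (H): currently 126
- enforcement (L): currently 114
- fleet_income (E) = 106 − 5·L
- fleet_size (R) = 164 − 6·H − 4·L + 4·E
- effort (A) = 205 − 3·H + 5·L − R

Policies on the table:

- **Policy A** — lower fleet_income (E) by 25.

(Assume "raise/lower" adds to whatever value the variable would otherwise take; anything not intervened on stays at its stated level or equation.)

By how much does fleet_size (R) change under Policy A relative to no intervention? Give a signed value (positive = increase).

-100

Baseline:
  H = 126
  L = 114
  E = 106 − 5·114 = -464
  R = 164 − 6·126 − 4·114 + 4·(-464) = -2904
Policy A (E − 25):
  H = 126
  L = 114
  E = 106 − 5·114 (−25 from intervention) = -489
  R = 164 − 6·126 − 4·114 + 4·(-489) = -3004
Change in R: -3004 − (-2904) = -100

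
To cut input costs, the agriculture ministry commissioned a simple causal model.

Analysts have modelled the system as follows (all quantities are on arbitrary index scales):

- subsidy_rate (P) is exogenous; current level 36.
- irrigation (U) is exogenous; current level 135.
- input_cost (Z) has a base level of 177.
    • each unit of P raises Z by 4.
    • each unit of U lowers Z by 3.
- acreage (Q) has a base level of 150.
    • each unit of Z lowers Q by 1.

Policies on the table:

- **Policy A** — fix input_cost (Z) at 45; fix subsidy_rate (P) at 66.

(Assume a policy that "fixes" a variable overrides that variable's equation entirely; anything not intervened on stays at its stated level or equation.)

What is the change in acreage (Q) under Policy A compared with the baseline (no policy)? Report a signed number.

-129

Baseline:
  P = 36
  U = 135
  Z = 177 + 4·36 − 3·135 = -84
  Q = 150 − (-84) = 234
Policy A (Z := 45, P := 66):
  P = 66
  U = 135
  Z = 45
  Q = 150 − 45 = 105
Change in Q: 105 − 234 = -129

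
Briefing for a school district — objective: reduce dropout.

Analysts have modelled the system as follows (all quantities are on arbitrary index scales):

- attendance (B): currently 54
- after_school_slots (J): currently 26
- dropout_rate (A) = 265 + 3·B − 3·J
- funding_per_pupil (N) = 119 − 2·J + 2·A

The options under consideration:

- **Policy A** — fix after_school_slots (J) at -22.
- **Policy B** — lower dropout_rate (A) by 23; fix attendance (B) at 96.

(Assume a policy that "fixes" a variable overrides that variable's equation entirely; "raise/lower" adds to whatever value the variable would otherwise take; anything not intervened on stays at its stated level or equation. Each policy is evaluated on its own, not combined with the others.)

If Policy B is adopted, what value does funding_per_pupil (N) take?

Policy B (A − 23, B := 96):
  B = 96
  J = 26
  A = 265 + 3·96 − 3·26 (−23 from intervention) = 452
  N = 119 − 2·26 + 2·452 = 971

971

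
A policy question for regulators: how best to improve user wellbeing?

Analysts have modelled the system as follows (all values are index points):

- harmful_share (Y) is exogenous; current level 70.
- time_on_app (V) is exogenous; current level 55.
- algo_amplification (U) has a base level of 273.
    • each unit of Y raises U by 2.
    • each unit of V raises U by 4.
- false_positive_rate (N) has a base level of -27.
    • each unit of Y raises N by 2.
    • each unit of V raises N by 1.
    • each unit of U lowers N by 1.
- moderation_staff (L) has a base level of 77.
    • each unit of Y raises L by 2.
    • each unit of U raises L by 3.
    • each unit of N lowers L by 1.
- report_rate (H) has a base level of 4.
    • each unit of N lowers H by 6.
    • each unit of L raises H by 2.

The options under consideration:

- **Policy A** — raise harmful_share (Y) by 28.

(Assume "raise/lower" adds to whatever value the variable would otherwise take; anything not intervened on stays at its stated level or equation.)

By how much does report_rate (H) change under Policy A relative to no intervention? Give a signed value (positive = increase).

Baseline:
  Y = 70
  V = 55
  U = 273 + 2·70 + 4·55 = 633
  N = -27 + 2·70 + 55 − 633 = -465
  L = 77 + 2·70 + 3·633 − (-465) = 2581
  H = 4 − 6·(-465) + 2·2581 = 7956
Policy A (Y + 28):
  Y = 70 + 28 = 98
  V = 55
  U = 273 + 2·98 + 4·55 = 689
  N = -27 + 2·98 + 55 − 689 = -465
  L = 77 + 2·98 + 3·689 − (-465) = 2805
  H = 4 − 6·(-465) + 2·2805 = 8404
Change in H: 8404 − 7956 = 448

448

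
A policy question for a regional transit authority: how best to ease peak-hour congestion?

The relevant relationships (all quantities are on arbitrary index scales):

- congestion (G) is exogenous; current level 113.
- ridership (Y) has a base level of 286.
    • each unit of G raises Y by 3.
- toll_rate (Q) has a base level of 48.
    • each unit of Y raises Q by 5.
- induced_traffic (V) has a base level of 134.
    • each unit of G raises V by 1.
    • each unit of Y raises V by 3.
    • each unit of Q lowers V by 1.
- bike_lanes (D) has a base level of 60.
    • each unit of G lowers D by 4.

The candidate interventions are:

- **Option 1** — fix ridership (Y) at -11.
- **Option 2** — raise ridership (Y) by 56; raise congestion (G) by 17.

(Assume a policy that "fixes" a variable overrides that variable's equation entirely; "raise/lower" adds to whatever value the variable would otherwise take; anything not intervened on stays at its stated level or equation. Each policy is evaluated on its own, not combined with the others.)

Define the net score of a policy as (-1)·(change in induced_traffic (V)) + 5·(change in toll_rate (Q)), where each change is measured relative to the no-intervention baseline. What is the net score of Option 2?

2872

Baseline:
  G = 113
  Y = 286 + 3·113 = 625
  Q = 48 + 5·625 = 3173
  V = 134 + 113 + 3·625 − 3173 = -1051
Option 2 (Y + 56, G + 17):
  G = 113 + 17 = 130
  Y = 286 + 3·130 (+56 from intervention) = 732
  Q = 48 + 5·732 = 3708
  V = 134 + 130 + 3·732 − 3708 = -1248
ΔV = -1248 − (-1051) = -197; ΔQ = 3708 − 3173 = 535
Score = (-1)·(-197) + 5·535 = 2872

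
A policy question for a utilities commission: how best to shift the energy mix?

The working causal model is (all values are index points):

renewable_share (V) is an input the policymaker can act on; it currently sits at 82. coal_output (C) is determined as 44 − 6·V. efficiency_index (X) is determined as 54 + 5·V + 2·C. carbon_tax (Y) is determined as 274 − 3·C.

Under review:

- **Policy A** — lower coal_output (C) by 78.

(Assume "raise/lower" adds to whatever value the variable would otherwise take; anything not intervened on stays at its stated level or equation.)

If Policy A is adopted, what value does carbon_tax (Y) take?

1852

Policy A (C − 78):
  V = 82
  C = 44 − 6·82 (−78 from intervention) = -526
  Y = 274 − 3·(-526) = 1852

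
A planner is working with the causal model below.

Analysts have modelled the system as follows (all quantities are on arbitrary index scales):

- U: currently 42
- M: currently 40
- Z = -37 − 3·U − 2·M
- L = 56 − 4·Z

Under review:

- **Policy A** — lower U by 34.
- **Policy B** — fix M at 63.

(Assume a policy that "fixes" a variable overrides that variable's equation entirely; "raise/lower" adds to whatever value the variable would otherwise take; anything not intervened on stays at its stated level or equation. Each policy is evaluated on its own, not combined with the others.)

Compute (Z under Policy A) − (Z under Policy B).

148

Policy A (U − 34):
  U = 42 − 34 = 8
  M = 40
  Z = -37 − 3·8 − 2·40 = -141
Policy B (M := 63):
  U = 42
  M = 63
  Z = -37 − 3·42 − 2·63 = -289
Z: -141 − (-289) = 148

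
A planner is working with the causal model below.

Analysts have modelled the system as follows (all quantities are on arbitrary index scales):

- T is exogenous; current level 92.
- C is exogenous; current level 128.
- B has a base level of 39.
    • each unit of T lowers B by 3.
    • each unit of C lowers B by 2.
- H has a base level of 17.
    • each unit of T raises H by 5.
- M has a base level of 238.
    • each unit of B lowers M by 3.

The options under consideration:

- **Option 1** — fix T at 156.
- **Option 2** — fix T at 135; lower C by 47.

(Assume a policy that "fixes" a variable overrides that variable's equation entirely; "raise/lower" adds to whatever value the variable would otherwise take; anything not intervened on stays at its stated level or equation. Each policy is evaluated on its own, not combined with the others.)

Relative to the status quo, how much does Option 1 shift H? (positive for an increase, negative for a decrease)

320

Baseline:
  T = 92
  H = 17 + 5·92 = 477
Option 1 (T := 156):
  T = 156
  H = 17 + 5·156 = 797
Change in H: 797 − 477 = 320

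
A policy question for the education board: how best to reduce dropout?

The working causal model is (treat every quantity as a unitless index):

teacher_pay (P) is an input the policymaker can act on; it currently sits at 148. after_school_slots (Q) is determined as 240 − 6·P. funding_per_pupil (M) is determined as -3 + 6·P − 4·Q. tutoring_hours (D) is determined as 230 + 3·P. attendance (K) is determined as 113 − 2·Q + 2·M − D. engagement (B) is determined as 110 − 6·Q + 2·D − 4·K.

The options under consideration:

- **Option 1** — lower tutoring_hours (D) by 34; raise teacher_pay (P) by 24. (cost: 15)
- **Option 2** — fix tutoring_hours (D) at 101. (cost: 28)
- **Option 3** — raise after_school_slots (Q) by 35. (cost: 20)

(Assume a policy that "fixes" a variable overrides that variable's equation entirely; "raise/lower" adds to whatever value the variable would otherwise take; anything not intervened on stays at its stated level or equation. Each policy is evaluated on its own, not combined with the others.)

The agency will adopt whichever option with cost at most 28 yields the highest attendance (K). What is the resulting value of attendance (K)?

Option 1 (D − 34, P + 24):
  P = 148 + 24 = 172
  Q = 240 − 6·172 = -792
  M = -3 + 6·172 − 4·(-792) = 4197
  D = 230 + 3·172 (−34 from intervention) = 712
  K = 113 − 2·(-792) + 2·4197 − 712 = 9379
Option 2 (D := 101):
  P = 148
  Q = 240 − 6·148 = -648
  M = -3 + 6·148 − 4·(-648) = 3477
  D = 101
  K = 113 − 2·(-648) + 2·3477 − 101 = 8262
Option 3 (Q + 35):
  P = 148
  Q = 240 − 6·148 (+35 from intervention) = -613
  M = -3 + 6·148 − 4·(-613) = 3337
  D = 230 + 3·148 = 674
  K = 113 − 2·(-613) + 2·3337 − 674 = 7339
Comparing — Option 1: K=9379, Option 2: K=8262, Option 3: K=7339. Highest is 9379 (Option 1).

9379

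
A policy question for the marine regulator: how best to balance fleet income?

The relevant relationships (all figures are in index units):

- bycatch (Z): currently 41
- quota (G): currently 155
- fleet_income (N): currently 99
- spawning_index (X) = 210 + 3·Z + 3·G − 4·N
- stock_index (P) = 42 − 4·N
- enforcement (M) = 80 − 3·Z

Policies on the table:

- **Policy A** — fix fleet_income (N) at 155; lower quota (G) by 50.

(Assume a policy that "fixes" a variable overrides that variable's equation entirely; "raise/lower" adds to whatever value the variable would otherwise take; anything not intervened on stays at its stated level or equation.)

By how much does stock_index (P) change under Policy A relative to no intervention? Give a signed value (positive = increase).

-224

Baseline:
  N = 99
  P = 42 − 4·99 = -354
Policy A (N := 155, G − 50):
  N = 155
  P = 42 − 4·155 = -578
Change in P: -578 − (-354) = -224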